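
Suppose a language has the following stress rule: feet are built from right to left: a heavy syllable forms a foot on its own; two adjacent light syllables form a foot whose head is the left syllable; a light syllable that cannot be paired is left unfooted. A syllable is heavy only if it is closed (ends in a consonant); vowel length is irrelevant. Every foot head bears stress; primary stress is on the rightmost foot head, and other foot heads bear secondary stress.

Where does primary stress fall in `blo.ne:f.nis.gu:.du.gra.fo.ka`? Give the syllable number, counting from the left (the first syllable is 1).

Weights: 1 blo L, 2 ne:f H, 3 nis H, 4 gu: L, 5 du L, 6 gra L, 7 fo L, 8 ka L.
Parse right to left (heavy = foot alone; LL = one foot; stranded L unfooted): blo (ˈne:f) (ˈnis) gu: (ˈdu.gra) (ˈfo.ka).
Foot heads: 2, 3, 5, 7.
Primary stress on the rightmost head = syllable 7.
Primary stress: syllable 7 → blo.ne:f.nis.gu:.du.gra.ˈfo.ka.

7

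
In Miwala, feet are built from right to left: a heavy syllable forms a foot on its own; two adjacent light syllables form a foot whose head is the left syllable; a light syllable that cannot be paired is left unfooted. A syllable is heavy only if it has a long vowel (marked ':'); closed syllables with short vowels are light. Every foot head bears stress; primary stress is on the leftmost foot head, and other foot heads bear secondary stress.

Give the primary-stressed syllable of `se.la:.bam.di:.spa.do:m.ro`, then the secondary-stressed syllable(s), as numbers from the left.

Weights: 1 se L, 2 la: H, 3 bam L, 4 di: H, 5 spa L, 6 do:m H, 7 ro L.
Parse right to left (heavy = foot alone; LL = one foot; stranded L unfooted): se (ˈla:) bam (ˈdi:) spa (ˈdo:m) ro.
Foot heads: 2, 4, 6.
Primary stress on the leftmost head = syllable 2.
Secondary stress on 4, 6: se.ˈla:.bam.ˌdi:.spa.ˌdo:m.ro.

primary 2, secondary 4, 6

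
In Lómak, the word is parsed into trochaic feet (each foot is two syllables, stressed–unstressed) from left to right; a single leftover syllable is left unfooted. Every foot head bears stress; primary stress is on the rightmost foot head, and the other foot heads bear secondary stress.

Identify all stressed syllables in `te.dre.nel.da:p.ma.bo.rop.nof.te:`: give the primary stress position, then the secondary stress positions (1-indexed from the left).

primary 7, secondary 1, 3, 5

Parse left to right into trochaic (ˈσσ) feet: (ˈte.dre) (ˈnel.da:p) (ˈma.bo) (ˈrop.nof) te:. Syllable 9 is left unfooted.
Foot heads (stressed positions): 1, 3, 5, 7.
End Rule Rightmost: primary stress on the rightmost head = syllable 7.
Secondary stress on 1, 3, 5: ˌte.dre.ˌnel.da:p.ˌma.bo.ˈrop.nof.te:.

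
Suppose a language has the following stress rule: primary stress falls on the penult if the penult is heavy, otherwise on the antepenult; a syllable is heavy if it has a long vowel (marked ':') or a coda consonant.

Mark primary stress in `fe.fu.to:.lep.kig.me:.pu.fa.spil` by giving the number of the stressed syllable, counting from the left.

7

Weights: 7 pu L, 8 fa L, 9 spil H.
The penult (syllable 8, fa) is light, so stress falls on the antepenult (syllable 7, pu).
Primary stress: syllable 7 → fe.fu.to:.lep.kig.me:.ˈpu.fa.spil.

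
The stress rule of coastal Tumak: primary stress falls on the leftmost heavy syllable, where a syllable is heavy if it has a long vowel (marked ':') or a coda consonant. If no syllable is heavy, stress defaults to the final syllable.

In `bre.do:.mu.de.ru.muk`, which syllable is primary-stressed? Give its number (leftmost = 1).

2

Weights: 1 bre L, 2 do: H, 3 mu L, 4 de L, 5 ru L, 6 muk H.
Heavy syllables in the domain: 2, 6. The leftmost is syllable 2 (do:).
Primary stress: syllable 2 → bre.ˈdo:.mu.de.ru.muk.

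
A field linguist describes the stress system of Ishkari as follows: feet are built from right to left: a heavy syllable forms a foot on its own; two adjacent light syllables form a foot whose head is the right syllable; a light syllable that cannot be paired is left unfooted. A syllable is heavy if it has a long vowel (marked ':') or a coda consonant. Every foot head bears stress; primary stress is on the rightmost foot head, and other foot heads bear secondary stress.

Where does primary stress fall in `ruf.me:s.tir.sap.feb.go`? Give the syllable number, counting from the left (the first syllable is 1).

5

Weights: 1 ruf H, 2 me:s H, 3 tir H, 4 sap H, 5 feb H, 6 go L.
Parse right to left (heavy = foot alone; LL = one foot; stranded L unfooted): (ˈruf) (ˈme:s) (ˈtir) (ˈsap) (ˈfeb) go.
Foot heads: 1, 2, 3, 4, 5.
Primary stress on the rightmost head = syllable 5.
Primary stress: syllable 5 → ruf.me:s.tir.sap.ˈfeb.go.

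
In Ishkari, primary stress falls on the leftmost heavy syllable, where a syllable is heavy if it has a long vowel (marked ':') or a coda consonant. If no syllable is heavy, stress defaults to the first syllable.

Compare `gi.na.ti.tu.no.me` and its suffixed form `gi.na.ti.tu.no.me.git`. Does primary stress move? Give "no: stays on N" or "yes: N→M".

yes: 1→7

Base `gi.na.ti.tu.no.me` (6 syllables):
  Weights: 1 gi L, 2 na L, 3 ti L, 4 tu L, 5 no L, 6 me L.
  No heavy syllable in the domain; default to the first syllable = syllable 1.
  → primary stress on syllable 1.
Suffixed `gi.na.ti.tu.no.me.git` (7 syllables):
  Weights: 1 gi L, 2 na L, 3 ti L, 4 tu L, 5 no L, 6 me L, 7 git H.
  Heavy syllables in the domain: 7. The leftmost is syllable 7 (git).
  → primary stress on syllable 7.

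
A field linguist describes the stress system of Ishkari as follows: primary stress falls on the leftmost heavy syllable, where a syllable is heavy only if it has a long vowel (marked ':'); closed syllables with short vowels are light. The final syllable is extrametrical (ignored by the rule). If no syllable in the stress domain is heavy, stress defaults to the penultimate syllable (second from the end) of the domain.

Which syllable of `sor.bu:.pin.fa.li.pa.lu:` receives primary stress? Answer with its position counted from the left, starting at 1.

The final syllable (7, lu:) is extrametrical; the stress domain is syllables 1–6.
Weights: 1 sor L, 2 bu: H, 3 pin L, 4 fa L, 5 li L, 6 pa L.
Heavy syllables in the domain: 2. The leftmost is syllable 2 (bu:).
Primary stress: syllable 2 → sor.ˈbu:.pin.fa.li.pa.lu:.

2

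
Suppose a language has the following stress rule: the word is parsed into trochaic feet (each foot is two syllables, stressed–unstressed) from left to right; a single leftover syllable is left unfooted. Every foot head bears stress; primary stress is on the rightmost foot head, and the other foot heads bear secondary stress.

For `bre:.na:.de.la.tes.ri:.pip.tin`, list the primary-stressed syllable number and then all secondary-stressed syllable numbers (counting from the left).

Parse left to right into trochaic (ˈσσ) feet: (ˈbre:.na:) (ˈde.la) (ˈtes.ri:) (ˈpip.tin).
Foot heads (stressed positions): 1, 3, 5, 7.
End Rule Rightmost: primary stress on the rightmost head = syllable 7.
Secondary stress on 1, 3, 5: ˌbre:.na:.ˌde.la.ˌtes.ri:.ˈpip.tin.

primary 7, secondary 1, 3, 5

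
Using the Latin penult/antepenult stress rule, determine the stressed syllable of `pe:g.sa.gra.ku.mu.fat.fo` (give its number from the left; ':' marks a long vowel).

6

Classical Latin: stress the penult if heavy (long vowel or closed), else the antepenult.
Weights: 5 mu L, 6 fat H, 7 fo L.
The penult (syllable 6, fat) is heavy, so it takes stress.
Stress on syllable 6: pe:g.sa.gra.ku.mu.ˈfat.fo.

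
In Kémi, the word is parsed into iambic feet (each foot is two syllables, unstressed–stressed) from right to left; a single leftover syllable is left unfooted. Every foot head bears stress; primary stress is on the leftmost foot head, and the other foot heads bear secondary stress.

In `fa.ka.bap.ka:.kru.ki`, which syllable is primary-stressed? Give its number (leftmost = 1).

2

Parse right to left into iambic (σˈσ) feet: (fa.ˈka) (bap.ˈka:) (kru.ˈki).
Foot heads (stressed positions): 2, 4, 6.
End Rule Leftmost: primary stress on the leftmost head = syllable 2.
Primary stress: syllable 2 → fa.ˈka.bap.ka:.kru.ki.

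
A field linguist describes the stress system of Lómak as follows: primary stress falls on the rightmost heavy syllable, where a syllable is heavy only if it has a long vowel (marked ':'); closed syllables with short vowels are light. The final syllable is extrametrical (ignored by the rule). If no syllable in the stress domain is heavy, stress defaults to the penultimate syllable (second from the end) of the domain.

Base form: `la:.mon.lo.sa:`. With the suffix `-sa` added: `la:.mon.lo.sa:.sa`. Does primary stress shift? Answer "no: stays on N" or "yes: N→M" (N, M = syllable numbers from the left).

yes: 1→4

Base `la:.mon.lo.sa:` (4 syllables):
  The final syllable (4, sa:) is extrametrical; the stress domain is syllables 1–3.
  Weights: 1 la: H, 2 mon L, 3 lo L.
  Heavy syllables in the domain: 1. The rightmost is syllable 1 (la:).
  → primary stress on syllable 1.
Suffixed `la:.mon.lo.sa:.sa` (5 syllables):
  The final syllable (5, sa) is extrametrical; the stress domain is syllables 1–4.
  Weights: 1 la: H, 2 mon L, 3 lo L, 4 sa: H.
  Heavy syllables in the domain: 1, 4. The rightmost is syllable 4 (sa:).
  → primary stress on syllable 4.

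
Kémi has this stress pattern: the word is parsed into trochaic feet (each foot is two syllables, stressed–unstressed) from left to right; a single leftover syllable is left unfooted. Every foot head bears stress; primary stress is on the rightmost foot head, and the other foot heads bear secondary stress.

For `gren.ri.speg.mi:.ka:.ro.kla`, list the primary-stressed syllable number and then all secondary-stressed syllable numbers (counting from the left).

primary 5, secondary 1, 3

Parse left to right into trochaic (ˈσσ) feet: (ˈgren.ri) (ˈspeg.mi:) (ˈka:.ro) kla. Syllable 7 is left unfooted.
Foot heads (stressed positions): 1, 3, 5.
End Rule Rightmost: primary stress on the rightmost head = syllable 5.
Secondary stress on 1, 3: ˌgren.ri.ˌspeg.mi:.ˈka:.ro.kla.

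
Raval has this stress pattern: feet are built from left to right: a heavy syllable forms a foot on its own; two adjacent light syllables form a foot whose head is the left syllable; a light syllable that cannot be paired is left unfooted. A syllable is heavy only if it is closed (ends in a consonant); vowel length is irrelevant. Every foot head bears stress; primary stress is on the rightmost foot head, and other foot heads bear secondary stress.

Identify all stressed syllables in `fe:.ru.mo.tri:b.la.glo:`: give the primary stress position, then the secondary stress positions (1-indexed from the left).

primary 5, secondary 1, 4

Weights: 1 fe: L, 2 ru L, 3 mo L, 4 tri:b H, 5 la L, 6 glo: L.
Parse left to right (heavy = foot alone; LL = one foot; stranded L unfooted): (ˈfe:.ru) mo (ˈtri:b) (ˈla.glo:).
Foot heads: 1, 4, 5.
Primary stress on the rightmost head = syllable 5.
Secondary stress on 1, 4: ˌfe:.ru.mo.ˌtri:b.ˈla.glo:.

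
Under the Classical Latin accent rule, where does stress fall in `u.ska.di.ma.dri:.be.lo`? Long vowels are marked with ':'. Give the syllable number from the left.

Classical Latin: stress the penult if heavy (long vowel or closed), else the antepenult.
Weights: 5 dri: H, 6 be L, 7 lo L.
The penult (syllable 6, be) is light, so stress falls on the antepenult (syllable 5, dri:).
Stress on syllable 5: u.ska.di.ma.ˈdri:.be.lo.

5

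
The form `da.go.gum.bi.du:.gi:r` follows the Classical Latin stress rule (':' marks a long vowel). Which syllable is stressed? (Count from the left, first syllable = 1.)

Classical Latin: stress the penult if heavy (long vowel or closed), else the antepenult.
Weights: 4 bi L, 5 du: H, 6 gi:r H.
The penult (syllable 5, du:) is heavy, so it takes stress.
Stress on syllable 5: da.go.gum.bi.ˈdu:.gi:r.

5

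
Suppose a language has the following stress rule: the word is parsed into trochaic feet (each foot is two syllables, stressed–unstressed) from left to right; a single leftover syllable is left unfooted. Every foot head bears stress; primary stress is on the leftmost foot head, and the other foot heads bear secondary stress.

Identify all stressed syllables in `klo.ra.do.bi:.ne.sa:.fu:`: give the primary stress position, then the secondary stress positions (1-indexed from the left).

Parse left to right into trochaic (ˈσσ) feet: (ˈklo.ra) (ˈdo.bi:) (ˈne.sa:) fu:. Syllable 7 is left unfooted.
Foot heads (stressed positions): 1, 3, 5.
End Rule Leftmost: primary stress on the leftmost head = syllable 1.
Secondary stress on 3, 5: ˈklo.ra.ˌdo.bi:.ˌne.sa:.fu:.

primary 1, secondary 3, 5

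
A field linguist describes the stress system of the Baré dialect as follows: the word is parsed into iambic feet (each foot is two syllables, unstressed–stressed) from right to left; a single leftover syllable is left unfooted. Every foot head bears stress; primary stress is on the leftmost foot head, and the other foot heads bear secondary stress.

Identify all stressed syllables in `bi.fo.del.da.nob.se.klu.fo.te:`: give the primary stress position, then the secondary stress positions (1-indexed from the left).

Parse right to left into iambic (σˈσ) feet: bi (fo.ˈdel) (da.ˈnob) (se.ˈklu) (fo.ˈte:). Syllable 1 is left unfooted.
Foot heads (stressed positions): 3, 5, 7, 9.
End Rule Leftmost: primary stress on the leftmost head = syllable 3.
Secondary stress on 5, 7, 9: bi.fo.ˈdel.da.ˌnob.se.ˌklu.fo.ˌte:.

primary 3, secondary 5, 7, 9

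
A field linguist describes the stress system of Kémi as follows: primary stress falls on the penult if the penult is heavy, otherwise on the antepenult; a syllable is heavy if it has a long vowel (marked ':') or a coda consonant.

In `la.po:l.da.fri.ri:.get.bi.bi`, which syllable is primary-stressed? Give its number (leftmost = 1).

6

Weights: 6 get H, 7 bi L, 8 bi L.
The penult (syllable 7, bi) is light, so stress falls on the antepenult (syllable 6, get).
Primary stress: syllable 6 → la.po:l.da.fri.ri:.ˈget.bi.bi.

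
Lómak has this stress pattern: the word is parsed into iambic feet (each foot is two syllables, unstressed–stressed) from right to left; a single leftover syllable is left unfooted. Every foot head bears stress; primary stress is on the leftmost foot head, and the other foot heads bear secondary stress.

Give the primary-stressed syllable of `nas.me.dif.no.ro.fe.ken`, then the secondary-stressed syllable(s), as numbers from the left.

Parse right to left into iambic (σˈσ) feet: nas (me.ˈdif) (no.ˈro) (fe.ˈken). Syllable 1 is left unfooted.
Foot heads (stressed positions): 3, 5, 7.
End Rule Leftmost: primary stress on the leftmost head = syllable 3.
Secondary stress on 5, 7: nas.me.ˈdif.no.ˌro.fe.ˌken.

primary 3, secondary 5, 7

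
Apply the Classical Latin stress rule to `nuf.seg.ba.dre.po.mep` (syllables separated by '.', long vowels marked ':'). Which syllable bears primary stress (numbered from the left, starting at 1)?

4

Classical Latin: stress the penult if heavy (long vowel or closed), else the antepenult.
Weights: 4 dre L, 5 po L, 6 mep H.
The penult (syllable 5, po) is light, so stress falls on the antepenult (syllable 4, dre).
Stress on syllable 4: nuf.seg.ba.ˈdre.po.mep.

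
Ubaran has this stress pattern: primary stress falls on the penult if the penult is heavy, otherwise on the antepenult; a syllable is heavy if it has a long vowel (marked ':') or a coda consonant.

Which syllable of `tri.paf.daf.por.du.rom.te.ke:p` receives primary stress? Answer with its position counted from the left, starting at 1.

6

Weights: 6 rom H, 7 te L, 8 ke:p H.
The penult (syllable 7, te) is light, so stress falls on the antepenult (syllable 6, rom).
Primary stress: syllable 6 → tri.paf.daf.por.du.ˈrom.te.ke:p.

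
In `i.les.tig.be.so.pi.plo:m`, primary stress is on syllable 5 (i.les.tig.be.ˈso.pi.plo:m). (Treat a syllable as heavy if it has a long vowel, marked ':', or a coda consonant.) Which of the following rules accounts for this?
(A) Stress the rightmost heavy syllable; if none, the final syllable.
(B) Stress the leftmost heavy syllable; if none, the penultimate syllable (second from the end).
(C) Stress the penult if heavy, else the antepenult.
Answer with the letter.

Rule A → syllable 7 (observed: 5).
Rule B → syllable 2 (observed: 5).
Rule C → syllable 5 ✓.

C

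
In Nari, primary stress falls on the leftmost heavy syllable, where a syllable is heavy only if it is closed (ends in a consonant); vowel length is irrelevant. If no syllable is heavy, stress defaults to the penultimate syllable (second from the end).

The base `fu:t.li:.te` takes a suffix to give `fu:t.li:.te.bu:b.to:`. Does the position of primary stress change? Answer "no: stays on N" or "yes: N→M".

Base `fu:t.li:.te` (3 syllables):
  Weights: 1 fu:t H, 2 li: L, 3 te L.
  Heavy syllables in the domain: 1. The leftmost is syllable 1 (fu:t).
  → primary stress on syllable 1.
Suffixed `fu:t.li:.te.bu:b.to:` (5 syllables):
  Weights: 1 fu:t H, 2 li: L, 3 te L, 4 bu:b H, 5 to: L.
  Heavy syllables in the domain: 1, 4. The leftmost is syllable 1 (fu:t).
  → primary stress on syllable 1.

no: stays on 1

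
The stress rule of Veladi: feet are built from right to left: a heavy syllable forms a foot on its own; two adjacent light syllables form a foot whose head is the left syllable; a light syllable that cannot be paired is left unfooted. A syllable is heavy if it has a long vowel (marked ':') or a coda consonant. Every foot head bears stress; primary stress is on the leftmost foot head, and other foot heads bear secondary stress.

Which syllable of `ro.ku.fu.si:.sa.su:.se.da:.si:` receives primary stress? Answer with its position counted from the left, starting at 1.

Weights: 1 ro L, 2 ku L, 3 fu L, 4 si: H, 5 sa L, 6 su: H, 7 se L, 8 da: H, 9 si: H.
Parse right to left (heavy = foot alone; LL = one foot; stranded L unfooted): ro (ˈku.fu) (ˈsi:) sa (ˈsu:) se (ˈda:) (ˈsi:).
Foot heads: 2, 4, 6, 8, 9.
Primary stress on the leftmost head = syllable 2.
Primary stress: syllable 2 → ro.ˈku.fu.si:.sa.su:.se.da:.si:.

2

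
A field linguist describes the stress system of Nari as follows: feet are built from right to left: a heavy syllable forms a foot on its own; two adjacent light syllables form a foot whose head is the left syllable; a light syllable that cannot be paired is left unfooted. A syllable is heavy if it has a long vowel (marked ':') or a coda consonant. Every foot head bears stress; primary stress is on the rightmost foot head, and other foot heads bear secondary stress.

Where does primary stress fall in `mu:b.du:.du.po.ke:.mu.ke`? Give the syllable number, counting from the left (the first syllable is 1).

Weights: 1 mu:b H, 2 du: H, 3 du L, 4 po L, 5 ke: H, 6 mu L, 7 ke L.
Parse right to left (heavy = foot alone; LL = one foot; stranded L unfooted): (ˈmu:b) (ˈdu:) (ˈdu.po) (ˈke:) (ˈmu.ke).
Foot heads: 1, 2, 3, 5, 6.
Primary stress on the rightmost head = syllable 6.
Primary stress: syllable 6 → mu:b.du:.du.po.ke:.ˈmu.ke.

6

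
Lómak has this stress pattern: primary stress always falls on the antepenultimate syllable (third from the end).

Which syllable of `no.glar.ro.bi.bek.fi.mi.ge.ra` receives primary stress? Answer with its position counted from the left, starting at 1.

7

The word has 9 syllables; the antepenultimate syllable (third from the end) is syllable 7 (mi).
Primary stress: syllable 7 → no.glar.ro.bi.bek.fi.ˈmi.ge.ra.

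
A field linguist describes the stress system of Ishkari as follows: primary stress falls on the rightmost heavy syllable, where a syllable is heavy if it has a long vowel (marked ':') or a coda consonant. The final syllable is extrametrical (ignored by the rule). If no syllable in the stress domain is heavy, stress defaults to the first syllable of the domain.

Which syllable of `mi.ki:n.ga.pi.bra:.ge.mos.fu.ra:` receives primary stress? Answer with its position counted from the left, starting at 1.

The final syllable (9, ra:) is extrametrical; the stress domain is syllables 1–8.
Weights: 1 mi L, 2 ki:n H, 3 ga L, 4 pi L, 5 bra: H, 6 ge L, 7 mos H, 8 fu L.
Heavy syllables in the domain: 2, 5, 7. The rightmost is syllable 7 (mos).
Primary stress: syllable 7 → mi.ki:n.ga.pi.bra:.ge.ˈmos.fu.ra:.

7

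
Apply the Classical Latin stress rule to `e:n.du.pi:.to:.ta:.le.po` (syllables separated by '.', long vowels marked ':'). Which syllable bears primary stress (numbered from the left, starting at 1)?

Classical Latin: stress the penult if heavy (long vowel or closed), else the antepenult.
Weights: 5 ta: H, 6 le L, 7 po L.
The penult (syllable 6, le) is light, so stress falls on the antepenult (syllable 5, ta:).
Stress on syllable 5: e:n.du.pi:.to:.ˈta:.le.po.

5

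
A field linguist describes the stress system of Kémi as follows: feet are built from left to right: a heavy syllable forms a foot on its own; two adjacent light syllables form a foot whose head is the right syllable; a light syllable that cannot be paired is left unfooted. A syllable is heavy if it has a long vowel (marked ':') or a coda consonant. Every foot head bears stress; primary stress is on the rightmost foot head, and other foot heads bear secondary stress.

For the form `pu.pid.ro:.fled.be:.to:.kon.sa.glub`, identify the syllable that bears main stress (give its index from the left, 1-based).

9

Weights: 1 pu L, 2 pid H, 3 ro: H, 4 fled H, 5 be: H, 6 to: H, 7 kon H, 8 sa L, 9 glub H.
Parse left to right (heavy = foot alone; LL = one foot; stranded L unfooted): pu (ˈpid) (ˈro:) (ˈfled) (ˈbe:) (ˈto:) (ˈkon) sa (ˈglub).
Foot heads: 2, 3, 4, 5, 6, 7, 9.
Primary stress on the rightmost head = syllable 9.
Primary stress: syllable 9 → pu.pid.ro:.fled.be:.to:.kon.sa.ˈglub.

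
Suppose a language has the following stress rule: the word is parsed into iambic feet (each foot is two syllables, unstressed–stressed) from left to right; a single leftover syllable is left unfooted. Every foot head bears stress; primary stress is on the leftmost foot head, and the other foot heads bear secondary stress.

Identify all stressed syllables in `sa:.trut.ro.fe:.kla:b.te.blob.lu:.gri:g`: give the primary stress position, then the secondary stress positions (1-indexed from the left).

primary 2, secondary 4, 6, 8

Parse left to right into iambic (σˈσ) feet: (sa:.ˈtrut) (ro.ˈfe:) (kla:b.ˈte) (blob.ˈlu:) gri:g. Syllable 9 is left unfooted.
Foot heads (stressed positions): 2, 4, 6, 8.
End Rule Leftmost: primary stress on the leftmost head = syllable 2.
Secondary stress on 4, 6, 8: sa:.ˈtrut.ro.ˌfe:.kla:b.ˌte.blob.ˌlu:.gri:g.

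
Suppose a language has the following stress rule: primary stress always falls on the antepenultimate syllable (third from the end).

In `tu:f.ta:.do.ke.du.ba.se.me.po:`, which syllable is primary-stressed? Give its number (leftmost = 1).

7

The word has 9 syllables; the antepenultimate syllable (third from the end) is syllable 7 (se).
Primary stress: syllable 7 → tu:f.ta:.do.ke.du.ba.ˈse.me.po:.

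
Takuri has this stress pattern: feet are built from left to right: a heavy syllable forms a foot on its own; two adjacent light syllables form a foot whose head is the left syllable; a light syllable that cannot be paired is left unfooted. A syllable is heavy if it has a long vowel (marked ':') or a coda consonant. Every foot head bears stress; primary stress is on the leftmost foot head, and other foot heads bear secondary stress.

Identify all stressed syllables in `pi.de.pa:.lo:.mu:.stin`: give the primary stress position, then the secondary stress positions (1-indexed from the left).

Weights: 1 pi L, 2 de L, 3 pa: H, 4 lo: H, 5 mu: H, 6 stin H.
Parse left to right (heavy = foot alone; LL = one foot; stranded L unfooted): (ˈpi.de) (ˈpa:) (ˈlo:) (ˈmu:) (ˈstin).
Foot heads: 1, 3, 4, 5, 6.
Primary stress on the leftmost head = syllable 1.
Secondary stress on 3, 4, 5, 6: ˈpi.de.ˌpa:.ˌlo:.ˌmu:.ˌstin.

primary 1, secondary 3, 4, 5, 6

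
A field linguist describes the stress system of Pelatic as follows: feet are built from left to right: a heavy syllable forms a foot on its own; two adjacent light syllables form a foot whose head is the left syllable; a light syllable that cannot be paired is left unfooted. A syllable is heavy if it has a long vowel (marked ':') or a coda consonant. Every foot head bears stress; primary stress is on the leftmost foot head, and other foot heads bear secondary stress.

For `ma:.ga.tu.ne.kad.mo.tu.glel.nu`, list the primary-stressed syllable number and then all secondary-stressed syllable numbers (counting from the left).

primary 1, secondary 2, 5, 6, 8

Weights: 1 ma: H, 2 ga L, 3 tu L, 4 ne L, 5 kad H, 6 mo L, 7 tu L, 8 glel H, 9 nu L.
Parse left to right (heavy = foot alone; LL = one foot; stranded L unfooted): (ˈma:) (ˈga.tu) ne (ˈkad) (ˈmo.tu) (ˈglel) nu.
Foot heads: 1, 2, 5, 6, 8.
Primary stress on the leftmost head = syllable 1.
Secondary stress on 2, 5, 6, 8: ˈma:.ˌga.tu.ne.ˌkad.ˌmo.tu.ˌglel.nu.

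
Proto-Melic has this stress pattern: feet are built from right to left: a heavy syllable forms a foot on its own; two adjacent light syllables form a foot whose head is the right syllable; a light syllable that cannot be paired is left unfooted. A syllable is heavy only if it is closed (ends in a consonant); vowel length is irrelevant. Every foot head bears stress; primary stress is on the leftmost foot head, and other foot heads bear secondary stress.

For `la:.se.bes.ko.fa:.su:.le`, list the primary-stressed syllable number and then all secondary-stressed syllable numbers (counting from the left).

primary 2, secondary 3, 5, 7

Weights: 1 la: L, 2 se L, 3 bes H, 4 ko L, 5 fa: L, 6 su: L, 7 le L.
Parse right to left (heavy = foot alone; LL = one foot; stranded L unfooted): (la:.ˈse) (ˈbes) (ko.ˈfa:) (su:.ˈle).
Foot heads: 2, 3, 5, 7.
Primary stress on the leftmost head = syllable 2.
Secondary stress on 3, 5, 7: la:.ˈse.ˌbes.ko.ˌfa:.su:.ˌle.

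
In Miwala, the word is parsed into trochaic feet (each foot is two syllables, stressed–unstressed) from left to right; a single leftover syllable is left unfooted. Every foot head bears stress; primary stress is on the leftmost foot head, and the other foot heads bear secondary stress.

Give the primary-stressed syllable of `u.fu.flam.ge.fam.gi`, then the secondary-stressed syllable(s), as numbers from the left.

primary 1, secondary 3, 5

Parse left to right into trochaic (ˈσσ) feet: (ˈu.fu) (ˈflam.ge) (ˈfam.gi).
Foot heads (stressed positions): 1, 3, 5.
End Rule Leftmost: primary stress on the leftmost head = syllable 1.
Secondary stress on 3, 5: ˈu.fu.ˌflam.ge.ˌfam.gi.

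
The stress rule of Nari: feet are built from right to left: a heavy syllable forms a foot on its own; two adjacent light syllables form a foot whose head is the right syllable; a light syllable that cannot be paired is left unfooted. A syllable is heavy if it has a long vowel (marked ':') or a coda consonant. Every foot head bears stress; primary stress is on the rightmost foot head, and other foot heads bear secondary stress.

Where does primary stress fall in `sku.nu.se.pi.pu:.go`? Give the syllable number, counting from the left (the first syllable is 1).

5

Weights: 1 sku L, 2 nu L, 3 se L, 4 pi L, 5 pu: H, 6 go L.
Parse right to left (heavy = foot alone; LL = one foot; stranded L unfooted): (sku.ˈnu) (se.ˈpi) (ˈpu:) go.
Foot heads: 2, 4, 5.
Primary stress on the rightmost head = syllable 5.
Primary stress: syllable 5 → sku.nu.se.pi.ˈpu:.go.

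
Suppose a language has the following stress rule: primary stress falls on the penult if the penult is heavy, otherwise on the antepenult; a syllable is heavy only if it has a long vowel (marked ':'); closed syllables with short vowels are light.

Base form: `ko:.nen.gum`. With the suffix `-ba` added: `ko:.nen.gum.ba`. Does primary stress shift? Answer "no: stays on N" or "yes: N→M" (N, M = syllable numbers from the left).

yes: 1→2

Base `ko:.nen.gum` (3 syllables):
  Weights: 1 ko: H, 2 nen L, 3 gum L.
  The penult (syllable 2, nen) is light, so stress falls on the antepenult (syllable 1, ko:).
  → primary stress on syllable 1.
Suffixed `ko:.nen.gum.ba` (4 syllables):
  Weights: 2 nen L, 3 gum L, 4 ba L.
  The penult (syllable 3, gum) is light, so stress falls on the antepenult (syllable 2, nen).
  → primary stress on syllable 2.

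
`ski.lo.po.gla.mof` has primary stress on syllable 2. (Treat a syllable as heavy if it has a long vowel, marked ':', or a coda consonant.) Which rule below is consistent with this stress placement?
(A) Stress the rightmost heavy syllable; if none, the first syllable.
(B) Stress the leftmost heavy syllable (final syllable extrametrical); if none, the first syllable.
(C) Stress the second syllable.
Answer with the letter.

Rule A → syllable 5 (observed: 2).
Rule B → syllable 1 (observed: 2).
Rule C → syllable 2 ✓.

C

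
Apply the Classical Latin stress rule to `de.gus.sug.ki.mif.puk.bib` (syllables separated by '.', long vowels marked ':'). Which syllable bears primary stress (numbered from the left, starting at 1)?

Classical Latin: stress the penult if heavy (long vowel or closed), else the antepenult.
Weights: 5 mif H, 6 puk H, 7 bib H.
The penult (syllable 6, puk) is heavy, so it takes stress.
Stress on syllable 6: de.gus.sug.ki.mif.ˈpuk.bib.

6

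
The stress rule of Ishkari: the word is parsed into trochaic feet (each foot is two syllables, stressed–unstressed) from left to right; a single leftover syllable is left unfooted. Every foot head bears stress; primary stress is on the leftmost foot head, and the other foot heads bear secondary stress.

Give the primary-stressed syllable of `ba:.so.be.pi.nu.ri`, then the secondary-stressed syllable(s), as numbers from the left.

Parse left to right into trochaic (ˈσσ) feet: (ˈba:.so) (ˈbe.pi) (ˈnu.ri).
Foot heads (stressed positions): 1, 3, 5.
End Rule Leftmost: primary stress on the leftmost head = syllable 1.
Secondary stress on 3, 5: ˈba:.so.ˌbe.pi.ˌnu.ri.

primary 1, secondary 3, 5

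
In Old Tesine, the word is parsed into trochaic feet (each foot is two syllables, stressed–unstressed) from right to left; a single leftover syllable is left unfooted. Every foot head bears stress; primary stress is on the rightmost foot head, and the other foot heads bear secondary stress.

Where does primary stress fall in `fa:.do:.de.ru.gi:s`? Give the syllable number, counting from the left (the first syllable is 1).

4

Parse right to left into trochaic (ˈσσ) feet: fa: (ˈdo:.de) (ˈru.gi:s). Syllable 1 is left unfooted.
Foot heads (stressed positions): 2, 4.
End Rule Rightmost: primary stress on the rightmost head = syllable 4.
Primary stress: syllable 4 → fa:.do:.de.ˈru.gi:s.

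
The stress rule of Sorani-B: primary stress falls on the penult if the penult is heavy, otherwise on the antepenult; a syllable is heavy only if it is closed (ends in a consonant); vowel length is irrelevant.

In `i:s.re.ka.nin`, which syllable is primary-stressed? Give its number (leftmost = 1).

Weights: 2 re L, 3 ka L, 4 nin H.
The penult (syllable 3, ka) is light, so stress falls on the antepenult (syllable 2, re).
Primary stress: syllable 2 → i:s.ˈre.ka.nin.

2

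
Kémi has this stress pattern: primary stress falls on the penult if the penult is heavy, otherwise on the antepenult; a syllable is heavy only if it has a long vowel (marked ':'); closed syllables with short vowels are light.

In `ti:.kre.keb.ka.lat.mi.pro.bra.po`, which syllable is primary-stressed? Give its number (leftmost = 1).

7

Weights: 7 pro L, 8 bra L, 9 po L.
The penult (syllable 8, bra) is light, so stress falls on the antepenult (syllable 7, pro).
Primary stress: syllable 7 → ti:.kre.keb.ka.lat.mi.ˈpro.bra.po.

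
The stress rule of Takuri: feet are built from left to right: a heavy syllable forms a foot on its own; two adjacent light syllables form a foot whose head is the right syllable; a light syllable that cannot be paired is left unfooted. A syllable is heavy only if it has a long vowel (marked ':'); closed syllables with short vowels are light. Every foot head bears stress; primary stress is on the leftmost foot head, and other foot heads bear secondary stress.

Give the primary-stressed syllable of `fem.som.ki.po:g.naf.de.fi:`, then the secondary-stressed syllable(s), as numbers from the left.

primary 2, secondary 4, 6, 7

Weights: 1 fem L, 2 som L, 3 ki L, 4 po:g H, 5 naf L, 6 de L, 7 fi: H.
Parse left to right (heavy = foot alone; LL = one foot; stranded L unfooted): (fem.ˈsom) ki (ˈpo:g) (naf.ˈde) (ˈfi:).
Foot heads: 2, 4, 6, 7.
Primary stress on the leftmost head = syllable 2.
Secondary stress on 4, 6, 7: fem.ˈsom.ki.ˌpo:g.naf.ˌde.ˌfi:.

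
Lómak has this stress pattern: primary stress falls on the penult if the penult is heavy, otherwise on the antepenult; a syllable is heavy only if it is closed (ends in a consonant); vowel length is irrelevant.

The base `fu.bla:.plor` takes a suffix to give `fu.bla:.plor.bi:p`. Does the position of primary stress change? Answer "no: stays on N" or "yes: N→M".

yes: 1→3

Base `fu.bla:.plor` (3 syllables):
  Weights: 1 fu L, 2 bla: L, 3 plor H.
  The penult (syllable 2, bla:) is light, so stress falls on the antepenult (syllable 1, fu).
  → primary stress on syllable 1.
Suffixed `fu.bla:.plor.bi:p` (4 syllables):
  Weights: 2 bla: L, 3 plor H, 4 bi:p H.
  The penult (syllable 3, plor) is heavy, so it takes stress.
  → primary stress on syllable 3.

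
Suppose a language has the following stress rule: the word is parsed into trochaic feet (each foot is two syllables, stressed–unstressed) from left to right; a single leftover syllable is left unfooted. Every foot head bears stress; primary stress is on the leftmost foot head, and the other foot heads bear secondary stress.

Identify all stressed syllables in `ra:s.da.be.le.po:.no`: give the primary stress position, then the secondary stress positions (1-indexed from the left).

Parse left to right into trochaic (ˈσσ) feet: (ˈra:s.da) (ˈbe.le) (ˈpo:.no).
Foot heads (stressed positions): 1, 3, 5.
End Rule Leftmost: primary stress on the leftmost head = syllable 1.
Secondary stress on 3, 5: ˈra:s.da.ˌbe.le.ˌpo:.no.

primary 1, secondary 3, 5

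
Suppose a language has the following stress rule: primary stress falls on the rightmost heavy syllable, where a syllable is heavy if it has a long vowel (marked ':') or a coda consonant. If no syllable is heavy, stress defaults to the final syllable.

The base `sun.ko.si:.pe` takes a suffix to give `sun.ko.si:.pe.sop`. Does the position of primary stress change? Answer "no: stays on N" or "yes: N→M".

yes: 3→5

Base `sun.ko.si:.pe` (4 syllables):
  Weights: 1 sun H, 2 ko L, 3 si: H, 4 pe L.
  Heavy syllables in the domain: 1, 3. The rightmost is syllable 3 (si:).
  → primary stress on syllable 3.
Suffixed `sun.ko.si:.pe.sop` (5 syllables):
  Weights: 1 sun H, 2 ko L, 3 si: H, 4 pe L, 5 sop H.
  Heavy syllables in the domain: 1, 3, 5. The rightmost is syllable 5 (sop).
  → primary stress on syllable 5.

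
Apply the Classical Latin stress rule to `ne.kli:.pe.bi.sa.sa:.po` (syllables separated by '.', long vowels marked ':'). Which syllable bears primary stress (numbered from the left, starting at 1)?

6

Classical Latin: stress the penult if heavy (long vowel or closed), else the antepenult.
Weights: 5 sa L, 6 sa: H, 7 po L.
The penult (syllable 6, sa:) is heavy, so it takes stress.
Stress on syllable 6: ne.kli:.pe.bi.sa.ˈsa:.po.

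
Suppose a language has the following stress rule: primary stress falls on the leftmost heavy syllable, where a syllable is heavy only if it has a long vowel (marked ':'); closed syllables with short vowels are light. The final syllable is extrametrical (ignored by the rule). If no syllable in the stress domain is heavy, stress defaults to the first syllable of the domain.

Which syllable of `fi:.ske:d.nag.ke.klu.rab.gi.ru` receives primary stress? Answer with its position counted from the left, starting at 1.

1

The final syllable (8, ru) is extrametrical; the stress domain is syllables 1–7.
Weights: 1 fi: H, 2 ske:d H, 3 nag L, 4 ke L, 5 klu L, 6 rab L, 7 gi L.
Heavy syllables in the domain: 1, 2. The leftmost is syllable 1 (fi:).
Primary stress: syllable 1 → ˈfi:.ske:d.nag.ke.klu.rab.gi.ru.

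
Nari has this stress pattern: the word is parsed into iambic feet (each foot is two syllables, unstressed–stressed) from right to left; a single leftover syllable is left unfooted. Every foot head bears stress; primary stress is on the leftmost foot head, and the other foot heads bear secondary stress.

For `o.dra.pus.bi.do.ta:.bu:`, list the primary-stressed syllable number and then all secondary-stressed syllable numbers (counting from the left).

Parse right to left into iambic (σˈσ) feet: o (dra.ˈpus) (bi.ˈdo) (ta:.ˈbu:). Syllable 1 is left unfooted.
Foot heads (stressed positions): 3, 5, 7.
End Rule Leftmost: primary stress on the leftmost head = syllable 3.
Secondary stress on 5, 7: o.dra.ˈpus.bi.ˌdo.ta:.ˌbu:.

primary 3, secondary 5, 7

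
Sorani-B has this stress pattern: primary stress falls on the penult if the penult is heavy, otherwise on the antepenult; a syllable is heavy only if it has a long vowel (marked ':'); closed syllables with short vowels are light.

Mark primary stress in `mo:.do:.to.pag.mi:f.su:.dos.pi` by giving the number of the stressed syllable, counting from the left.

6

Weights: 6 su: H, 7 dos L, 8 pi L.
The penult (syllable 7, dos) is light, so stress falls on the antepenult (syllable 6, su:).
Primary stress: syllable 6 → mo:.do:.to.pag.mi:f.ˈsu:.dos.pi.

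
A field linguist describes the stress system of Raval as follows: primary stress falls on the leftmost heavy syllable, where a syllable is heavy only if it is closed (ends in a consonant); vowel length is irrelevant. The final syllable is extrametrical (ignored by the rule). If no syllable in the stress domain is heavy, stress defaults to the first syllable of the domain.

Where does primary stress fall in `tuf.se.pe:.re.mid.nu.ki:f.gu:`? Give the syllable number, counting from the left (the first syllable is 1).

The final syllable (8, gu:) is extrametrical; the stress domain is syllables 1–7.
Weights: 1 tuf H, 2 se L, 3 pe: L, 4 re L, 5 mid H, 6 nu L, 7 ki:f H.
Heavy syllables in the domain: 1, 5, 7. The leftmost is syllable 1 (tuf).
Primary stress: syllable 1 → ˈtuf.se.pe:.re.mid.nu.ki:f.gu:.

1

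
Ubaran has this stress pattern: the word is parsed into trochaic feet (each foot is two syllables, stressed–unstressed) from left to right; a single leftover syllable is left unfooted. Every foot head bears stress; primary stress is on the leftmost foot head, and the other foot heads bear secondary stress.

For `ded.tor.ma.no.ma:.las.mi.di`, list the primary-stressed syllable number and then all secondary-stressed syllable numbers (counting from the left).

primary 1, secondary 3, 5, 7

Parse left to right into trochaic (ˈσσ) feet: (ˈded.tor) (ˈma.no) (ˈma:.las) (ˈmi.di).
Foot heads (stressed positions): 1, 3, 5, 7.
End Rule Leftmost: primary stress on the leftmost head = syllable 1.
Secondary stress on 3, 5, 7: ˈded.tor.ˌma.no.ˌma:.las.ˌmi.di.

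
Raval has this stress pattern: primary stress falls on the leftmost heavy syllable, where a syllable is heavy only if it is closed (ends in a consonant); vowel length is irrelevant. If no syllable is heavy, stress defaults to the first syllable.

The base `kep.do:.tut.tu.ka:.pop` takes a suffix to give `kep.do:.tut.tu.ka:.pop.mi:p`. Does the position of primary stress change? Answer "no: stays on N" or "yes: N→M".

Base `kep.do:.tut.tu.ka:.pop` (6 syllables):
  Weights: 1 kep H, 2 do: L, 3 tut H, 4 tu L, 5 ka: L, 6 pop H.
  Heavy syllables in the domain: 1, 3, 6. The leftmost is syllable 1 (kep).
  → primary stress on syllable 1.
Suffixed `kep.do:.tut.tu.ka:.pop.mi:p` (7 syllables):
  Weights: 1 kep H, 2 do: L, 3 tut H, 4 tu L, 5 ka: L, 6 pop H, 7 mi:p H.
  Heavy syllables in the domain: 1, 3, 6, 7. The leftmost is syllable 1 (kep).
  → primary stress on syllable 1.

no: stays on 1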